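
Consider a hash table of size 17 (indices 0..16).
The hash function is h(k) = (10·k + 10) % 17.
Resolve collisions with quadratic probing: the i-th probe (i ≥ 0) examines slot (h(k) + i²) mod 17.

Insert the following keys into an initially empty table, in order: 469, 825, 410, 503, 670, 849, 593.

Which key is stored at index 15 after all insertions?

825

Insert 469: h=8, slot 8 empty -> index 8.
Insert 825: h=15, slot 15 empty -> index 15.
Insert 410: h=13, slot 13 empty -> index 13.
Insert 503: h=8, slot 8 occupied -> index 9.
Insert 670: h=12, slot 12 empty -> index 12.
Insert 849: h=0, slot 0 empty -> index 0.
Insert 593: h=7, slot 7 empty -> index 7.
Table: [849, -, -, -, -, -, -, 593, 469, 503, -, -, 670, 410, -, 825, -]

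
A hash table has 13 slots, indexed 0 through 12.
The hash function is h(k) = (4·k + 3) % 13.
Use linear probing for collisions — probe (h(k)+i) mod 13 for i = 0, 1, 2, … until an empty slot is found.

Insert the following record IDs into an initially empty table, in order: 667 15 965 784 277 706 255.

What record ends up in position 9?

667 hashes to 6; slot 6 is free → place at 6.
15 hashes to 11; slot 11 is free → place at 11.
965 hashes to 2; slot 2 is free → place at 2.
784 hashes to 6; 6 taken → place at 7.
277 hashes to 6; 6,7 taken → place at 8.
706 hashes to 6; 6,7,8 taken → place at 9.
255 hashes to 9; 9 taken → place at 10.
Table: [_, _, 965, _, _, _, 667, 784, 277, 706, 255, 15, _]

706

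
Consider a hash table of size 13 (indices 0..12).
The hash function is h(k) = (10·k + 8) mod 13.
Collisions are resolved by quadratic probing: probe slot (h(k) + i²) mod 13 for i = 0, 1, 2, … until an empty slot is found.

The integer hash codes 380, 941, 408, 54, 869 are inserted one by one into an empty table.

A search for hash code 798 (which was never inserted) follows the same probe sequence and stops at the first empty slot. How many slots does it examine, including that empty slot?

3

Insert 380: h=12, slot 12 empty => index 12.
Insert 941: h=6, slot 6 empty => index 6.
Insert 408: h=6, slot 6 occupied => index 7.
Insert 54: h=2, slot 2 empty => index 2.
Insert 869: h=1, slot 1 empty => index 1.
Table: [—, 869, 54, —, —, —, 941, 408, —, —, —, —, 380]
Lookup 798: h=6, probe 6,7,10 → slot 10 empty, not found.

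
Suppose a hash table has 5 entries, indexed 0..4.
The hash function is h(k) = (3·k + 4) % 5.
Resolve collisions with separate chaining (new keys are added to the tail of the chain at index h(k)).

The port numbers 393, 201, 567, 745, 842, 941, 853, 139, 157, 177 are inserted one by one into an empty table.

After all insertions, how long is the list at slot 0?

393 → bucket 3
201 → bucket 2
567 → bucket 0
745 → bucket 4
842 → bucket 0 (collision)
941 → bucket 2 (collision)
853 → bucket 3 (collision)
139 → bucket 1
157 → bucket 0 (collision)
177 → bucket 0 (collision)
Final buckets:
0: 567 -> 842 -> 157 -> 177
1: 139
2: 201 -> 941
3: 393 -> 853
4: 745

4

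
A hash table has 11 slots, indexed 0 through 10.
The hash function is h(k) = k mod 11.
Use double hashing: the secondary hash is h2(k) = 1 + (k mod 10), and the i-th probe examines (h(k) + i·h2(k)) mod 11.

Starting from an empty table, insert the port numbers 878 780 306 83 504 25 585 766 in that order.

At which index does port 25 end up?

Insert 878: h=9, slot 9 empty → index 9.
Insert 780: h=10, slot 10 empty → index 10.
Insert 306: h=9, h2=7, slot 9 occupied → index 5.
Insert 83: h=6, slot 6 empty → index 6.
Insert 504: h=9, h2=5, slot 9 occupied → index 3.
Insert 25: h=3, h2=6, slots 3,9 occupied → index 4.
Insert 585: h=2, slot 2 empty → index 2.
Insert 766: h=7, slot 7 empty → index 7.
Table: [., ., 585, 504, 25, 306, 83, 766, ., 878, 780]

4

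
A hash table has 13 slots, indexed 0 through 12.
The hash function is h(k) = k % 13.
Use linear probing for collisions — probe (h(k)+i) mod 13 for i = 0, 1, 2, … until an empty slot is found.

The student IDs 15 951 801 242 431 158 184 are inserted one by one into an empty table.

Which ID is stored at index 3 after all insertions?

951

15: h=2 -> slot 2
951: h=2, probe 2,3 -> slot 3
801: h=8 -> slot 8
242: h=8, probe 8,9 -> slot 9
431: h=2, probe 2,3,4 -> slot 4
158: h=2, probe 2,3,4,5 -> slot 5
184: h=2, probe 2,3,4,5,6 -> slot 6
Table: [., ., 15, 951, 431, 158, 184, ., 801, 242, ., ., .]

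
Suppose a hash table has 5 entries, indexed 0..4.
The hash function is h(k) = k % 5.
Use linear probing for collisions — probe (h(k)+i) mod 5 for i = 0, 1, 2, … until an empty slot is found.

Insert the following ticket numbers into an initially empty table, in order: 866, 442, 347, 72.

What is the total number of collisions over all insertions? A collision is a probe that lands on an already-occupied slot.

3

Insert 866: h=1, slot 1 empty -> index 1.
Insert 442: h=2, slot 2 empty -> index 2.
Insert 347: h=2, slot 2 occupied -> index 3.
Insert 72: h=2, slots 2,3 occupied -> index 4.
Table: [∅, 866, 442, 347, 72]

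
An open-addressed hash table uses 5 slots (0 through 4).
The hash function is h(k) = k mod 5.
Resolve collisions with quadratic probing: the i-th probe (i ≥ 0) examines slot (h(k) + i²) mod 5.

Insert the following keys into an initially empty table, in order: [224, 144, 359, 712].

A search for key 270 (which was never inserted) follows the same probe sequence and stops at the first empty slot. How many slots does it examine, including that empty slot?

Insert 224: h=4, slot 4 empty -> index 4.
Insert 144: h=4, slot 4 occupied -> index 0.
Insert 359: h=4, slots 4,0 occupied -> index 3.
Insert 712: h=2, slot 2 empty -> index 2.
Table: [144, -, 712, 359, 224]
Lookup 270: h=0, probe 0,1 → slot 1 empty, not found.

2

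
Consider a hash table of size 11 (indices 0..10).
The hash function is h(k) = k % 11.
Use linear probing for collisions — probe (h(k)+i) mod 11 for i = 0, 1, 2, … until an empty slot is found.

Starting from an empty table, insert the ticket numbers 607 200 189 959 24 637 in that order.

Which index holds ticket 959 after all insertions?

607 hashes to 2; slot 2 is free => place at 2.
200 hashes to 2; 2 taken => place at 3.
189 hashes to 2; 2,3 taken => place at 4.
959 hashes to 2; 2,3,4 taken => place at 5.
24 hashes to 2; 2,3,4,5 taken => place at 6.
637 hashes to 10; slot 10 is free => place at 10.
Table: [_, _, 607, 200, 189, 959, 24, _, _, _, 637]

5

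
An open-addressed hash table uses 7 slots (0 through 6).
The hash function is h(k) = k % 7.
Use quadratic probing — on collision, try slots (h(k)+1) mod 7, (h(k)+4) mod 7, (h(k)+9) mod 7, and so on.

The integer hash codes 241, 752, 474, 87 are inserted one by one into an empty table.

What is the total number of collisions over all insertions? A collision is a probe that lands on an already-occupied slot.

Insert 241: h=3, slot 3 empty → index 3.
Insert 752: h=3, slot 3 occupied → index 4.
Insert 474: h=5, slot 5 empty → index 5.
Insert 87: h=3, slots 3,4 occupied → index 0.
Table: [87, ., ., 241, 752, 474, .]

3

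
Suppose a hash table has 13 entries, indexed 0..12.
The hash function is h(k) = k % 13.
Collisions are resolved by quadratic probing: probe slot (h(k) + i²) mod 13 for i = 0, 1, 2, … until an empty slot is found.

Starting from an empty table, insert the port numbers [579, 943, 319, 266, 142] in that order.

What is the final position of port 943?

579: h=7 → slot 7
943: h=7, probe 7,8 → slot 8
319: h=7, probe 7,8,11 → slot 11
266: h=6 → slot 6
142: h=12 → slot 12
Table: [-, -, -, -, -, -, 266, 579, 943, -, -, 319, 142]

8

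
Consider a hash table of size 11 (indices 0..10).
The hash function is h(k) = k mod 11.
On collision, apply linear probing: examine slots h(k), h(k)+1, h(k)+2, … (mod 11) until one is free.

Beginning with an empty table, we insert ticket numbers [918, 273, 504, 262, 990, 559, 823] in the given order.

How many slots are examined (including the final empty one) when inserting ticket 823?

Insert 918: h=5, slot 5 empty → index 5.
Insert 273: h=9, slot 9 empty → index 9.
Insert 504: h=9, slot 9 occupied → index 10.
Insert 262: h=9, slots 9,10 occupied → index 0.
Insert 990: h=0, slot 0 occupied → index 1.
Insert 559: h=9, slots 9,10,0,1 occupied → index 2.
Insert 823: h=9, slots 9,10,0,1,2 occupied → index 3.
Table: [262, 990, 559, 823, —, 918, —, —, —, 273, 504]

6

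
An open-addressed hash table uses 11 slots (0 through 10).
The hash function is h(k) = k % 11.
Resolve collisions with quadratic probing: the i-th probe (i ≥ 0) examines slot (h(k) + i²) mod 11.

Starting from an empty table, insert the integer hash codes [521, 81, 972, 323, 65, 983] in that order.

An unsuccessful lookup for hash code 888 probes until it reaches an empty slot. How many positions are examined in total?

3

Insert 521: h=4, slot 4 empty => index 4.
Insert 81: h=4, slot 4 occupied => index 5.
Insert 972: h=4, slots 4,5 occupied => index 8.
Insert 323: h=4, slots 4,5,8 occupied => index 2.
Insert 65: h=10, slot 10 empty => index 10.
Insert 983: h=4, slots 4,5,8,2 occupied => index 9.
Table: [., ., 323, ., 521, 81, ., ., 972, 983, 65]
Lookup 888: h=8, probe 8,9,1 → slot 1 empty, not found.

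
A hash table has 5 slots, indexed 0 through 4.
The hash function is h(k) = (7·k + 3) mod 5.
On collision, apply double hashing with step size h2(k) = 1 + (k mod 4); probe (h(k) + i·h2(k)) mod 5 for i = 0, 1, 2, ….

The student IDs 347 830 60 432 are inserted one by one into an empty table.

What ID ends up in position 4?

60

347: h=2 → slot 2
830: h=3 → slot 3
60: h=3, h2=1, probe 3,4 → slot 4
432: h=2, h2=1, probe 2,3,4,0 → slot 0
Table: [432, _, 347, 830, 60]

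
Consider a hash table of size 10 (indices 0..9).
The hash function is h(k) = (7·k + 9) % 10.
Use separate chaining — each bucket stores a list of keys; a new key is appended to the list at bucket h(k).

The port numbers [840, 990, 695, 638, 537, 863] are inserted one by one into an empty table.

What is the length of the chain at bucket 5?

840 -> bucket 9
990 -> bucket 9 (collision)
695 -> bucket 4
638 -> bucket 5
537 -> bucket 8
863 -> bucket 0
Final buckets:
0: 863
1: -
2: -
3: -
4: 695
5: 638
6: -
7: -
8: 537
9: 840 -> 990

1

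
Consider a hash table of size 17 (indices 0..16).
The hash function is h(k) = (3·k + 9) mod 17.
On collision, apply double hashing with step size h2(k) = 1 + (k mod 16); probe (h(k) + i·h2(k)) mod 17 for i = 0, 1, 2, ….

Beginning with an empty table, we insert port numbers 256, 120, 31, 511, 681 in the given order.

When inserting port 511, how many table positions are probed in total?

Insert 256: h=12, slot 12 empty => index 12.
Insert 120: h=12, h2=9, slot 12 occupied => index 4.
Insert 31: h=0, slot 0 empty => index 0.
Insert 511: h=12, h2=16, slot 12 occupied => index 11.
Insert 681: h=12, h2=10, slot 12 occupied => index 5.
Table: [31, ∅, ∅, ∅, 120, 681, ∅, ∅, ∅, ∅, ∅, 511, 256, ∅, ∅, ∅, ∅]

2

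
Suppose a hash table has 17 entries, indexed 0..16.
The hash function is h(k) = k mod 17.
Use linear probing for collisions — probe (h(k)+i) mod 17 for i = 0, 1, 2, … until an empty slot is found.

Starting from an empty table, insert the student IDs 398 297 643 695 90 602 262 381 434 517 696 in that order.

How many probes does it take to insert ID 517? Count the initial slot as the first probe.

Insert 398: h=7, slot 7 empty -> index 7.
Insert 297: h=8, slot 8 empty -> index 8.
Insert 643: h=14, slot 14 empty -> index 14.
Insert 695: h=15, slot 15 empty -> index 15.
Insert 90: h=5, slot 5 empty -> index 5.
Insert 602: h=7, slots 7,8 occupied -> index 9.
Insert 262: h=7, slots 7,8,9 occupied -> index 10.
Insert 381: h=7, slots 7,8,9,10 occupied -> index 11.
Insert 434: h=9, slots 9,10,11 occupied -> index 12.
Insert 517: h=7, slots 7,8,9,10,11,12 occupied -> index 13.
Insert 696: h=16, slot 16 empty -> index 16.
Table: [-, -, -, -, -, 90, -, 398, 297, 602, 262, 381, 434, 517, 643, 695, 696]

7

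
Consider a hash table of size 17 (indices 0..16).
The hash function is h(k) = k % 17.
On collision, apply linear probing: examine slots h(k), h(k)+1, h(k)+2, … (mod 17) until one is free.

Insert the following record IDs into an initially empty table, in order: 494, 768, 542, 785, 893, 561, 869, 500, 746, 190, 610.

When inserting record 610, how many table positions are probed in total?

9

Insert 494: h=1, slot 1 empty -> index 1.
Insert 768: h=3, slot 3 empty -> index 3.
Insert 542: h=15, slot 15 empty -> index 15.
Insert 785: h=3, slot 3 occupied -> index 4.
Insert 893: h=9, slot 9 empty -> index 9.
Insert 561: h=0, slot 0 empty -> index 0.
Insert 869: h=2, slot 2 empty -> index 2.
Insert 500: h=7, slot 7 empty -> index 7.
Insert 746: h=15, slot 15 occupied -> index 16.
Insert 190: h=3, slots 3,4 occupied -> index 5.
Insert 610: h=15, slots 15,16,0,1,2,3,4,5 occupied -> index 6.
Table: [561, 494, 869, 768, 785, 190, 610, 500, ., 893, ., ., ., ., ., 542, 746]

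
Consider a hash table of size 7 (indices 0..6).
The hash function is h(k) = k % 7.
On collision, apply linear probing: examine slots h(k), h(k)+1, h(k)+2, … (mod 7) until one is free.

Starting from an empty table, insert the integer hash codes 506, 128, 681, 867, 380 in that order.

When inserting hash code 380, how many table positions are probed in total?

Insert 506: h=2, slot 2 empty -> index 2.
Insert 128: h=2, slot 2 occupied -> index 3.
Insert 681: h=2, slots 2,3 occupied -> index 4.
Insert 867: h=6, slot 6 empty -> index 6.
Insert 380: h=2, slots 2,3,4 occupied -> index 5.
Table: [∅, ∅, 506, 128, 681, 380, 867]

4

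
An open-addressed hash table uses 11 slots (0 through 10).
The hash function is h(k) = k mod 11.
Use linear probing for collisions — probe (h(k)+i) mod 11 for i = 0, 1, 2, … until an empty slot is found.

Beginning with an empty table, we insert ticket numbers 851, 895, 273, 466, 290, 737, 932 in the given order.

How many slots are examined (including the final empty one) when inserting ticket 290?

4

Insert 851: h=4, slot 4 empty → index 4.
Insert 895: h=4, slot 4 occupied → index 5.
Insert 273: h=9, slot 9 empty → index 9.
Insert 466: h=4, slots 4,5 occupied → index 6.
Insert 290: h=4, slots 4,5,6 occupied → index 7.
Insert 737: h=0, slot 0 empty → index 0.
Insert 932: h=8, slot 8 empty → index 8.
Table: [737, —, —, —, 851, 895, 466, 290, 932, 273, —]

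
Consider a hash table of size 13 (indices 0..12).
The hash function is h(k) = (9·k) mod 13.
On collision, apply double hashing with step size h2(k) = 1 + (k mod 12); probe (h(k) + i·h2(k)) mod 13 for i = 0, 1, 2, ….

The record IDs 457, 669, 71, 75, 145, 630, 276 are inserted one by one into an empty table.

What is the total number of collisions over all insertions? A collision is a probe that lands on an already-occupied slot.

457: h=5 -> slot 5
669: h=2 -> slot 2
71: h=2, h2=12, probe 2,1 -> slot 1
75: h=12 -> slot 12
145: h=5, h2=2, probe 5,7 -> slot 7
630: h=2, h2=7, probe 2,9 -> slot 9
276: h=1, h2=1, probe 1,2,3 -> slot 3
Table: [_, 71, 669, 276, _, 457, _, 145, _, 630, _, _, 75]

5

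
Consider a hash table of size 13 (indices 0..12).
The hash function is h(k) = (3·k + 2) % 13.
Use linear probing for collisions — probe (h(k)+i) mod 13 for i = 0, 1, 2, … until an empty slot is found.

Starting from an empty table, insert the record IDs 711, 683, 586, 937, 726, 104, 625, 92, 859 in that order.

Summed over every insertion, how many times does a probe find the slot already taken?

Insert 711: h=3, slot 3 empty -> index 3.
Insert 683: h=10, slot 10 empty -> index 10.
Insert 586: h=5, slot 5 empty -> index 5.
Insert 937: h=5, slot 5 occupied -> index 6.
Insert 726: h=9, slot 9 empty -> index 9.
Insert 104: h=2, slot 2 empty -> index 2.
Insert 625: h=5, slots 5,6 occupied -> index 7.
Insert 92: h=5, slots 5,6,7 occupied -> index 8.
Insert 859: h=5, slots 5,6,7,8,9,10 occupied -> index 11.
Table: [_, _, 104, 711, _, 586, 937, 625, 92, 726, 683, 859, _]

12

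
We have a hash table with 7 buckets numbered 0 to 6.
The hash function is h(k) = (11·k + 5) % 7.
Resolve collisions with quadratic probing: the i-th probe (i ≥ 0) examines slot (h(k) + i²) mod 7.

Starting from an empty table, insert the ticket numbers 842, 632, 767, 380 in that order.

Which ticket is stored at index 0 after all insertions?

632

842 hashes to 6; slot 6 is free -> place at 6.
632 hashes to 6; 6 taken -> place at 0.
767 hashes to 0; 0 taken -> place at 1.
380 hashes to 6; 6,0 taken -> place at 3.
Table: [632, 767, —, 380, —, —, 842]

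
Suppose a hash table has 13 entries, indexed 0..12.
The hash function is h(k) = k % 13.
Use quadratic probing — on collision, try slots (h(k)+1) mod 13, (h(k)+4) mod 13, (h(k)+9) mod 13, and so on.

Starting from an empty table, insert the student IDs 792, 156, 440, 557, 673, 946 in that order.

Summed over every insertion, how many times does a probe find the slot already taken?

4

792: h=12 → slot 12
156: h=0 → slot 0
440: h=11 → slot 11
557: h=11, probe 11,12,2 → slot 2
673: h=10 → slot 10
946: h=10, probe 10,11,1 → slot 1
Table: [156, 946, 557, ., ., ., ., ., ., ., 673, 440, 792]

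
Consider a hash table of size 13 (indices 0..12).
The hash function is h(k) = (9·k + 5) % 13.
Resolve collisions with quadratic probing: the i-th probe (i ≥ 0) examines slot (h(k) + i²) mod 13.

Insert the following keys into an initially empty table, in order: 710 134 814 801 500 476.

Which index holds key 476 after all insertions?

710: h=12 → slot 12
134: h=2 → slot 2
814: h=12, probe 12,0 → slot 0
801: h=12, probe 12,0,3 → slot 3
500: h=7 → slot 7
476: h=12, probe 12,0,3,8 → slot 8
Table: [814, -, 134, 801, -, -, -, 500, 476, -, -, -, 710]

8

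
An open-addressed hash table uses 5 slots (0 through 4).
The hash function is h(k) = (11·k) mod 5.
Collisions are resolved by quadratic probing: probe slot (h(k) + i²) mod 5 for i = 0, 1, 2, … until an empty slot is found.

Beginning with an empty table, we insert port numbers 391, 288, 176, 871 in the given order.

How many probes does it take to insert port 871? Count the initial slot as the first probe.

3

391 hashes to 1; slot 1 is free → place at 1.
288 hashes to 3; slot 3 is free → place at 3.
176 hashes to 1; 1 taken → place at 2.
871 hashes to 1; 1,2 taken → place at 0.
Table: [871, 391, 176, 288, —]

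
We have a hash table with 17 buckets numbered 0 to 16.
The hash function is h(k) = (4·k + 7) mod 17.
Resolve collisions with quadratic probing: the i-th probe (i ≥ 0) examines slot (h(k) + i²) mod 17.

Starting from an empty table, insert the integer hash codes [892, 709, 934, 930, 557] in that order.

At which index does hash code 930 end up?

8

Insert 892: h=5, slot 5 empty → index 5.
Insert 709: h=4, slot 4 empty → index 4.
Insert 934: h=3, slot 3 empty → index 3.
Insert 930: h=4, slots 4,5 occupied → index 8.
Insert 557: h=8, slot 8 occupied → index 9.
Table: [., ., ., 934, 709, 892, ., ., 930, 557, ., ., ., ., ., ., .]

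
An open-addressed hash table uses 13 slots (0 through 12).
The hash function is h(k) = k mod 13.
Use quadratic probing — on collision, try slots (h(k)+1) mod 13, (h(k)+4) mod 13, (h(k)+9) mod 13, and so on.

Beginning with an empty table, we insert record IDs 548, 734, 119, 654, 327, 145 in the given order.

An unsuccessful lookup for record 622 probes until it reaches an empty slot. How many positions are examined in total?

2

548 hashes to 2; slot 2 is free → place at 2.
734 hashes to 6; slot 6 is free → place at 6.
119 hashes to 2; 2 taken → place at 3.
654 hashes to 4; slot 4 is free → place at 4.
327 hashes to 2; 2,3,6 taken → place at 11.
145 hashes to 2; 2,3,6,11 taken → place at 5.
Table: [., ., 548, 119, 654, 145, 734, ., ., ., ., 327, .]
Lookup 622: h=11, probe 11,12 → slot 12 empty, not found.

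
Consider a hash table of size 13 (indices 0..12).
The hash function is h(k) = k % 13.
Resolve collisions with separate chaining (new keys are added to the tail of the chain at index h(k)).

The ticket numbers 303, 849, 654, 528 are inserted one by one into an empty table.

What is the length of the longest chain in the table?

Insert 303: h=4, bucket 4 empty -> new chain.
Insert 849: h=4, bucket 4 nonempty -> append to chain.
Insert 654: h=4, bucket 4 nonempty -> append to chain.
Insert 528: h=8, bucket 8 empty -> new chain.
Final buckets:
0: _
1: _
2: _
3: _
4: 303 -> 849 -> 654
5: _
6: _
7: _
8: 528
9: _
10: _
11: _
12: _

3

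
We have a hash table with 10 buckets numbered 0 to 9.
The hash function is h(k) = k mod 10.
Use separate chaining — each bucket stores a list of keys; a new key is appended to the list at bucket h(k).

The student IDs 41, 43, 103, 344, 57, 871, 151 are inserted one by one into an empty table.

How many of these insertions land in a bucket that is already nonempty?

3

Insert 41: h=1, bucket 1 empty -> new chain.
Insert 43: h=3, bucket 3 empty -> new chain.
Insert 103: h=3, bucket 3 nonempty -> append to chain.
Insert 344: h=4, bucket 4 empty -> new chain.
Insert 57: h=7, bucket 7 empty -> new chain.
Insert 871: h=1, bucket 1 nonempty -> append to chain.
Insert 151: h=1, bucket 1 nonempty -> append to chain.
Final buckets:
0: .
1: 41 -> 871 -> 151
2: .
3: 43 -> 103
4: 344
5: .
6: .
7: 57
8: .
9: .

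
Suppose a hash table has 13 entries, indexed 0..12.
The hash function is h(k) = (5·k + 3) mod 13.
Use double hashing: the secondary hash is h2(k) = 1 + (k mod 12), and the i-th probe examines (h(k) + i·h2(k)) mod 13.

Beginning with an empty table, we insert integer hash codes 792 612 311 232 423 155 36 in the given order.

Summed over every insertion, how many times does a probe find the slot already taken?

3

792 hashes to 11; slot 11 is free -> place at 11.
612 hashes to 8; slot 8 is free -> place at 8.
311 hashes to 11, h2=12; 11 taken -> place at 10.
232 hashes to 6; slot 6 is free -> place at 6.
423 hashes to 12; slot 12 is free -> place at 12.
155 hashes to 11, h2=12; 11,10 taken -> place at 9.
36 hashes to 1; slot 1 is free -> place at 1.
Table: [∅, 36, ∅, ∅, ∅, ∅, 232, ∅, 612, 155, 311, 792, 423]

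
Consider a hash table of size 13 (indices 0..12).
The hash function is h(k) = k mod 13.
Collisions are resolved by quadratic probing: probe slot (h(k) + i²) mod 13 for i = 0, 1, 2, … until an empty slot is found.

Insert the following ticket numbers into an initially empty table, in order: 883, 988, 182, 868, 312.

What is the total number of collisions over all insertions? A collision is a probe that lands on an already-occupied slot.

3

883: h=12 → slot 12
988: h=0 → slot 0
182: h=0, probe 0,1 → slot 1
868: h=10 → slot 10
312: h=0, probe 0,1,4 → slot 4
Table: [988, 182, —, —, 312, —, —, —, —, —, 868, —, 883]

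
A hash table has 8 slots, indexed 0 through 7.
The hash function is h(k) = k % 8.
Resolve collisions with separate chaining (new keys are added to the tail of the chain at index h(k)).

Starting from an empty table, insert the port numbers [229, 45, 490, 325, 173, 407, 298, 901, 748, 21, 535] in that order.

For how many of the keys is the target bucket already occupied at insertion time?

7

Insert 229: h=5, bucket 5 empty → new chain.
Insert 45: h=5, bucket 5 nonempty → append to chain.
Insert 490: h=2, bucket 2 empty → new chain.
Insert 325: h=5, bucket 5 nonempty → append to chain.
Insert 173: h=5, bucket 5 nonempty → append to chain.
Insert 407: h=7, bucket 7 empty → new chain.
Insert 298: h=2, bucket 2 nonempty → append to chain.
Insert 901: h=5, bucket 5 nonempty → append to chain.
Insert 748: h=4, bucket 4 empty → new chain.
Insert 21: h=5, bucket 5 nonempty → append to chain.
Insert 535: h=7, bucket 7 nonempty → append to chain.
Final buckets:
0: _
1: _
2: 490 -> 298
3: _
4: 748
5: 229 -> 45 -> 325 -> 173 -> 901 -> 21
6: _
7: 407 -> 535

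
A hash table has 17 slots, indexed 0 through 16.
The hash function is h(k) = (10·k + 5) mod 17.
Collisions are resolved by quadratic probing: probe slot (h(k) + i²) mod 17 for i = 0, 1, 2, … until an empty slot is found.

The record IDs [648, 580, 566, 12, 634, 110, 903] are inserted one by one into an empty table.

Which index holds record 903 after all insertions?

648 hashes to 8; slot 8 is free -> place at 8.
580 hashes to 8; 8 taken -> place at 9.
566 hashes to 4; slot 4 is free -> place at 4.
12 hashes to 6; slot 6 is free -> place at 6.
634 hashes to 4; 4 taken -> place at 5.
110 hashes to 0; slot 0 is free -> place at 0.
903 hashes to 8; 8,9 taken -> place at 12.
Table: [110, ∅, ∅, ∅, 566, 634, 12, ∅, 648, 580, ∅, ∅, 903, ∅, ∅, ∅, ∅]

12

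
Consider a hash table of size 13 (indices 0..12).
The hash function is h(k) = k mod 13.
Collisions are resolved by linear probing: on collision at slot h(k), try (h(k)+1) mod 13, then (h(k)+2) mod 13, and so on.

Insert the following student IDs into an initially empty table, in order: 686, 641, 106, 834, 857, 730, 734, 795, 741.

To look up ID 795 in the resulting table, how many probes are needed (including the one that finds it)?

686 hashes to 10; slot 10 is free -> place at 10.
641 hashes to 4; slot 4 is free -> place at 4.
106 hashes to 2; slot 2 is free -> place at 2.
834 hashes to 2; 2 taken -> place at 3.
857 hashes to 12; slot 12 is free -> place at 12.
730 hashes to 2; 2,3,4 taken -> place at 5.
734 hashes to 6; slot 6 is free -> place at 6.
795 hashes to 2; 2,3,4,5,6 taken -> place at 7.
741 hashes to 0; slot 0 is free -> place at 0.
Table: [741, —, 106, 834, 641, 730, 734, 795, —, —, 686, —, 857]
Lookup 795: h=2, probe 2,3,4,5,6,7 → found at 7.

6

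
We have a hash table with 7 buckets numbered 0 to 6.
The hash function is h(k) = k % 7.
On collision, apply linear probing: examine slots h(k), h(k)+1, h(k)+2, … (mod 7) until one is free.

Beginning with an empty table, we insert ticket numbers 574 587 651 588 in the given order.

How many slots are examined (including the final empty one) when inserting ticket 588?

3

574: h=0 => slot 0
587: h=6 => slot 6
651: h=0, probe 0,1 => slot 1
588: h=0, probe 0,1,2 => slot 2
Table: [574, 651, 588, ., ., ., 587]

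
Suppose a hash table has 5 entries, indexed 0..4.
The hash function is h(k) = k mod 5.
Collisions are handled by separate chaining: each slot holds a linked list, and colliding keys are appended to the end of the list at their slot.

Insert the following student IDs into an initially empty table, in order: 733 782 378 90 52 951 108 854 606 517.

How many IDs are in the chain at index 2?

3

733 -> bucket 3
782 -> bucket 2
378 -> bucket 3 (collision)
90 -> bucket 0
52 -> bucket 2 (collision)
951 -> bucket 1
108 -> bucket 3 (collision)
854 -> bucket 4
606 -> bucket 1 (collision)
517 -> bucket 2 (collision)
Final buckets:
0: 90
1: 951 -> 606
2: 782 -> 52 -> 517
3: 733 -> 378 -> 108
4: 854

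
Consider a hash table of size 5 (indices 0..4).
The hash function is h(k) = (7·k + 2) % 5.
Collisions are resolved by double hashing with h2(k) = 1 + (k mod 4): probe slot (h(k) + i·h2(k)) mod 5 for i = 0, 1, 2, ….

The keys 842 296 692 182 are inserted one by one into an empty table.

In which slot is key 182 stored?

842: h=1 -> slot 1
296: h=4 -> slot 4
692: h=1, h2=1, probe 1,2 -> slot 2
182: h=1, h2=3, probe 1,4,2,0 -> slot 0
Table: [182, 842, 692, —, 296]

0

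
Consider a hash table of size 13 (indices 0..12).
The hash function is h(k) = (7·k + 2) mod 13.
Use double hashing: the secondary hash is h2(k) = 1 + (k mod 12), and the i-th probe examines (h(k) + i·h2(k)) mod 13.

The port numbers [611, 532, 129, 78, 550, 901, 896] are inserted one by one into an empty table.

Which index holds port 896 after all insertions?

0

611 hashes to 2; slot 2 is free → place at 2.
532 hashes to 8; slot 8 is free → place at 8.
129 hashes to 8, h2=10; 8 taken → place at 5.
78 hashes to 2, h2=7; 2 taken → place at 9.
550 hashes to 4; slot 4 is free → place at 4.
901 hashes to 4, h2=2; 4 taken → place at 6.
896 hashes to 8, h2=9; 8,4 taken → place at 0.
Table: [896, -, 611, -, 550, 129, 901, -, 532, 78, -, -, -]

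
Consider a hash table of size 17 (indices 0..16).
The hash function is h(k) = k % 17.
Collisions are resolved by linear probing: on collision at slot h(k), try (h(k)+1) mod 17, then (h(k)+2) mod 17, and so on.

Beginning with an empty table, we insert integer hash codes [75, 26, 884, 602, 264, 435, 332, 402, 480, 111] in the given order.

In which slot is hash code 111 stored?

75 hashes to 7; slot 7 is free → place at 7.
26 hashes to 9; slot 9 is free → place at 9.
884 hashes to 0; slot 0 is free → place at 0.
602 hashes to 7; 7 taken → place at 8.
264 hashes to 9; 9 taken → place at 10.
435 hashes to 10; 10 taken → place at 11.
332 hashes to 9; 9,10,11 taken → place at 12.
402 hashes to 11; 11,12 taken → place at 13.
480 hashes to 4; slot 4 is free → place at 4.
111 hashes to 9; 9,10,11,12,13 taken → place at 14.
Table: [884, —, —, —, 480, —, —, 75, 602, 26, 264, 435, 332, 402, 111, —, —]

14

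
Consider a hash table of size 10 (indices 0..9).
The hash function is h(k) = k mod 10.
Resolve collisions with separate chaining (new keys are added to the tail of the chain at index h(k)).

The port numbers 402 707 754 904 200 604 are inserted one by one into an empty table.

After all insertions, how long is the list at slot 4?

3

402 -> bucket 2
707 -> bucket 7
754 -> bucket 4
904 -> bucket 4 (collision)
200 -> bucket 0
604 -> bucket 4 (collision)
Final buckets:
0: 200
1: ∅
2: 402
3: ∅
4: 754 -> 904 -> 604
5: ∅
6: ∅
7: 707
8: ∅
9: ∅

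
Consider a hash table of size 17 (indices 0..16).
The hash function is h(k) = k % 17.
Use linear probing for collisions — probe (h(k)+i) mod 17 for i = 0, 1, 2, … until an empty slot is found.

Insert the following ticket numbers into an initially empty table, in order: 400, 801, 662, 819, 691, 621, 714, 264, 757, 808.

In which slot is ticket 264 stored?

Insert 400: h=9, slot 9 empty → index 9.
Insert 801: h=2, slot 2 empty → index 2.
Insert 662: h=16, slot 16 empty → index 16.
Insert 819: h=3, slot 3 empty → index 3.
Insert 691: h=11, slot 11 empty → index 11.
Insert 621: h=9, slot 9 occupied → index 10.
Insert 714: h=0, slot 0 empty → index 0.
Insert 264: h=9, slots 9,10,11 occupied → index 12.
Insert 757: h=9, slots 9,10,11,12 occupied → index 13.
Insert 808: h=9, slots 9,10,11,12,13 occupied → index 14.
Table: [714, -, 801, 819, -, -, -, -, -, 400, 621, 691, 264, 757, 808, -, 662]

12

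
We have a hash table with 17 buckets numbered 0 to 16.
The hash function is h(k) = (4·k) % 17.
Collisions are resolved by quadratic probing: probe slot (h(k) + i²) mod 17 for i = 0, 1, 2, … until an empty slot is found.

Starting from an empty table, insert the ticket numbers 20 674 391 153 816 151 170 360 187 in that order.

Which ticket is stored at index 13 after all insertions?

20 hashes to 12; slot 12 is free => place at 12.
674 hashes to 10; slot 10 is free => place at 10.
391 hashes to 0; slot 0 is free => place at 0.
153 hashes to 0; 0 taken => place at 1.
816 hashes to 0; 0,1 taken => place at 4.
151 hashes to 9; slot 9 is free => place at 9.
170 hashes to 0; 0,1,4,9 taken => place at 16.
360 hashes to 12; 12 taken => place at 13.
187 hashes to 0; 0,1,4,9,16 taken => place at 8.
Table: [391, 153, ., ., 816, ., ., ., 187, 151, 674, ., 20, 360, ., ., 170]

360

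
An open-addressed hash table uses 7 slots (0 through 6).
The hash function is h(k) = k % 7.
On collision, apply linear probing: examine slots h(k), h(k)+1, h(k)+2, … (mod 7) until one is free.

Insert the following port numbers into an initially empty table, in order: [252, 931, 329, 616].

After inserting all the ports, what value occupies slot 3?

616

252 hashes to 0; slot 0 is free → place at 0.
931 hashes to 0; 0 taken → place at 1.
329 hashes to 0; 0,1 taken → place at 2.
616 hashes to 0; 0,1,2 taken → place at 3.
Table: [252, 931, 329, 616, -, -, -]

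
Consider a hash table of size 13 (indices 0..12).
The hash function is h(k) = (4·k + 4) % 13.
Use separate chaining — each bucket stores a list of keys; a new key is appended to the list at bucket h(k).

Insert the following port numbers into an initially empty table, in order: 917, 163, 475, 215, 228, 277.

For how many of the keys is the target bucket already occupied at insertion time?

4

Insert 917: h=6, bucket 6 empty -> new chain.
Insert 163: h=6, bucket 6 nonempty -> append to chain.
Insert 475: h=6, bucket 6 nonempty -> append to chain.
Insert 215: h=6, bucket 6 nonempty -> append to chain.
Insert 228: h=6, bucket 6 nonempty -> append to chain.
Insert 277: h=7, bucket 7 empty -> new chain.
Final buckets:
0: —
1: —
2: —
3: —
4: —
5: —
6: 917 -> 163 -> 475 -> 215 -> 228
7: 277
8: —
9: —
10: —
11: —
12: —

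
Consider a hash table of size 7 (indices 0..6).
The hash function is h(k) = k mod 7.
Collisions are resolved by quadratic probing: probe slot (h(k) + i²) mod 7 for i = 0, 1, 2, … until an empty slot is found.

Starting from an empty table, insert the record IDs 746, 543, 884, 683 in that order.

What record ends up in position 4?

746

Insert 746: h=4, slot 4 empty => index 4.
Insert 543: h=4, slot 4 occupied => index 5.
Insert 884: h=2, slot 2 empty => index 2.
Insert 683: h=4, slots 4,5 occupied => index 1.
Table: [_, 683, 884, _, 746, 543, _]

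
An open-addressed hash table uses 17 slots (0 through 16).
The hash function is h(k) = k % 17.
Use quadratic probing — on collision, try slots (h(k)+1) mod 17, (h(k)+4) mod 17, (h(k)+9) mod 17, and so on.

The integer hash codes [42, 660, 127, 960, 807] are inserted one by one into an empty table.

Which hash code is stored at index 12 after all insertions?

960

Insert 42: h=8, slot 8 empty => index 8.
Insert 660: h=14, slot 14 empty => index 14.
Insert 127: h=8, slot 8 occupied => index 9.
Insert 960: h=8, slots 8,9 occupied => index 12.
Insert 807: h=8, slots 8,9,12 occupied => index 0.
Table: [807, _, _, _, _, _, _, _, 42, 127, _, _, 960, _, 660, _, _]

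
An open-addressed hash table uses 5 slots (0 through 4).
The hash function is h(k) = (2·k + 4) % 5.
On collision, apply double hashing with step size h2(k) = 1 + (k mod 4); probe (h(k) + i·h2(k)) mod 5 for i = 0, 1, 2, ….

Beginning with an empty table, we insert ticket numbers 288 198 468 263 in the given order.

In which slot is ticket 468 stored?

288 hashes to 0; slot 0 is free → place at 0.
198 hashes to 0, h2=3; 0 taken → place at 3.
468 hashes to 0, h2=1; 0 taken → place at 1.
263 hashes to 0, h2=4; 0 taken → place at 4.
Table: [288, 468, ∅, 198, 263]

1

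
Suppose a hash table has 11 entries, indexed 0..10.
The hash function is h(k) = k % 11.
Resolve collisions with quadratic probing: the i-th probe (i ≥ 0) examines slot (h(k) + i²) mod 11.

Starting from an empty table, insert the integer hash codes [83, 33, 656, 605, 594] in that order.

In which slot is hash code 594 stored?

4

83: h=6 → slot 6
33: h=0 → slot 0
656: h=7 → slot 7
605: h=0, probe 0,1 → slot 1
594: h=0, probe 0,1,4 → slot 4
Table: [33, 605, ., ., 594, ., 83, 656, ., ., .]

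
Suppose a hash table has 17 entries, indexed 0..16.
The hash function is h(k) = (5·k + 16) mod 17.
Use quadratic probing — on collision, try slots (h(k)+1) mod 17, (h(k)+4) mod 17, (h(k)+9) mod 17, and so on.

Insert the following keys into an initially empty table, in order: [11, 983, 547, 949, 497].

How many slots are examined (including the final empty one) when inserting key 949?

2

11: h=3 → slot 3
983: h=1 → slot 1
547: h=14 → slot 14
949: h=1, probe 1,2 → slot 2
497: h=2, probe 2,3,6 → slot 6
Table: [∅, 983, 949, 11, ∅, ∅, 497, ∅, ∅, ∅, ∅, ∅, ∅, ∅, 547, ∅, ∅]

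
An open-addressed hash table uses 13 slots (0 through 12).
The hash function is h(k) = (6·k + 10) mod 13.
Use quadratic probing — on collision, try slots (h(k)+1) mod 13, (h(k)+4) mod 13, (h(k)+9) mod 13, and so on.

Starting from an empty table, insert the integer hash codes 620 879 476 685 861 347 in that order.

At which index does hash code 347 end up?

620 hashes to 12; slot 12 is free => place at 12.
879 hashes to 6; slot 6 is free => place at 6.
476 hashes to 6; 6 taken => place at 7.
685 hashes to 12; 12 taken => place at 0.
861 hashes to 2; slot 2 is free => place at 2.
347 hashes to 12; 12,0 taken => place at 3.
Table: [685, —, 861, 347, —, —, 879, 476, —, —, —, —, 620]

3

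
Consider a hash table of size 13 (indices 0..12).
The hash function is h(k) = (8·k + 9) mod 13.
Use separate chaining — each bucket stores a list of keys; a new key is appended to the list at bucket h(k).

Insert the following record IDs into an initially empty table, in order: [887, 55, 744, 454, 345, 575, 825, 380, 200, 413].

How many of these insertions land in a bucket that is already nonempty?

Insert 887: h=7, bucket 7 empty -> new chain.
Insert 55: h=7, bucket 7 nonempty -> append to chain.
Insert 744: h=7, bucket 7 nonempty -> append to chain.
Insert 454: h=1, bucket 1 empty -> new chain.
Insert 345: h=0, bucket 0 empty -> new chain.
Insert 575: h=7, bucket 7 nonempty -> append to chain.
Insert 825: h=5, bucket 5 empty -> new chain.
Insert 380: h=7, bucket 7 nonempty -> append to chain.
Insert 200: h=10, bucket 10 empty -> new chain.
Insert 413: h=11, bucket 11 empty -> new chain.
Final buckets:
0: 345
1: 454
2: -
3: -
4: -
5: 825
6: -
7: 887 -> 55 -> 744 -> 575 -> 380
8: -
9: -
10: 200
11: 413
12: -

4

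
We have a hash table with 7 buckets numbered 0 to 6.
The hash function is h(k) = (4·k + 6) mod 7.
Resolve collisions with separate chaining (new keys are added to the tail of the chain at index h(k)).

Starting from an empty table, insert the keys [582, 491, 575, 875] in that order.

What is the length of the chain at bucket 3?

3

582 → bucket 3
491 → bucket 3 (collision)
575 → bucket 3 (collision)
875 → bucket 6
Final buckets:
0: _
1: _
2: _
3: 582 -> 491 -> 575
4: _
5: _
6: 875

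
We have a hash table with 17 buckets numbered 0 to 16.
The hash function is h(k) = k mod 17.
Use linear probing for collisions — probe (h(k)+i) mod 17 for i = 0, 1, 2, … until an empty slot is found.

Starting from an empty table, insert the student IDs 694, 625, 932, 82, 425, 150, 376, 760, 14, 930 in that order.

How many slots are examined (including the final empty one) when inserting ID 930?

10

694 hashes to 14; slot 14 is free => place at 14.
625 hashes to 13; slot 13 is free => place at 13.
932 hashes to 14; 14 taken => place at 15.
82 hashes to 14; 14,15 taken => place at 16.
425 hashes to 0; slot 0 is free => place at 0.
150 hashes to 14; 14,15,16,0 taken => place at 1.
376 hashes to 2; slot 2 is free => place at 2.
760 hashes to 12; slot 12 is free => place at 12.
14 hashes to 14; 14,15,16,0,1,2 taken => place at 3.
930 hashes to 12; 12,13,14,15,16,0,1,2,3 taken => place at 4.
Table: [425, 150, 376, 14, 930, ∅, ∅, ∅, ∅, ∅, ∅, ∅, 760, 625, 694, 932, 82]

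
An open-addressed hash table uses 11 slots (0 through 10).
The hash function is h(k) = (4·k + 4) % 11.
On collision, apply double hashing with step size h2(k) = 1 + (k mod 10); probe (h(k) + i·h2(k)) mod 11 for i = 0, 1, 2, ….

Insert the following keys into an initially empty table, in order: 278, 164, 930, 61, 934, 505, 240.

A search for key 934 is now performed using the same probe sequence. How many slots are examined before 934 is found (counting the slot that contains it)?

3

Insert 278: h=5, slot 5 empty → index 5.
Insert 164: h=0, slot 0 empty → index 0.
Insert 930: h=6, slot 6 empty → index 6.
Insert 61: h=6, h2=2, slot 6 occupied → index 8.
Insert 934: h=0, h2=5, slots 0,5 occupied → index 10.
Insert 505: h=0, h2=6, slots 0,6 occupied → index 1.
Insert 240: h=7, slot 7 empty → index 7.
Table: [164, 505, _, _, _, 278, 930, 240, 61, _, 934]
Lookup 934: h=0, h2=5, probe 0,5,10 → found at 10.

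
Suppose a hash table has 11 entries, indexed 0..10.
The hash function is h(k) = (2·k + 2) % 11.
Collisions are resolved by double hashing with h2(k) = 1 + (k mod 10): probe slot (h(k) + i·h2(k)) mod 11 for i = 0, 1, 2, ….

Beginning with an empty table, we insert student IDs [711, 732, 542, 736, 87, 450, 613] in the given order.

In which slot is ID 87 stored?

2

711 hashes to 5; slot 5 is free => place at 5.
732 hashes to 3; slot 3 is free => place at 3.
542 hashes to 8; slot 8 is free => place at 8.
736 hashes to 0; slot 0 is free => place at 0.
87 hashes to 0, h2=8; 0,8,5 taken => place at 2.
450 hashes to 0, h2=1; 0 taken => place at 1.
613 hashes to 7; slot 7 is free => place at 7.
Table: [736, 450, 87, 732, —, 711, —, 613, 542, —, —]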